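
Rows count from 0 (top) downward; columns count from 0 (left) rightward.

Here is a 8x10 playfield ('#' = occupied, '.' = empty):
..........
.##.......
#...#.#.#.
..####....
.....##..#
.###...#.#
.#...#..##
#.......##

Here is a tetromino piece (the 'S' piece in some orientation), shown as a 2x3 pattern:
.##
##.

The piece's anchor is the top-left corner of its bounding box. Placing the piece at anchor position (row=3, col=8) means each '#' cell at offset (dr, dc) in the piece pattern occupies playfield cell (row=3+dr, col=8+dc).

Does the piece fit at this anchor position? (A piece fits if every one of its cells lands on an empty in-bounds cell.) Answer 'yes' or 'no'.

Check each piece cell at anchor (3, 8):
  offset (0,1) -> (3,9): empty -> OK
  offset (0,2) -> (3,10): out of bounds -> FAIL
  offset (1,0) -> (4,8): empty -> OK
  offset (1,1) -> (4,9): occupied ('#') -> FAIL
All cells valid: no

Answer: no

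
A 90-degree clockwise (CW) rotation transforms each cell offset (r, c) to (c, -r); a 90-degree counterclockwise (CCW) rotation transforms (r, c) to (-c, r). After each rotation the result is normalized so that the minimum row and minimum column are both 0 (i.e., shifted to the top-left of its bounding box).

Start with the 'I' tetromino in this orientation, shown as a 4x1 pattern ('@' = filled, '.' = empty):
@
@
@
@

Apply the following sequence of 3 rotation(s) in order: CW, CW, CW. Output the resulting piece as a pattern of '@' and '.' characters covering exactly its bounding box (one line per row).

Start:
@
@
@
@
After rotation 1 (CW):
@@@@
After rotation 2 (CW):
@
@
@
@
After rotation 3 (CW):
@@@@

Answer: @@@@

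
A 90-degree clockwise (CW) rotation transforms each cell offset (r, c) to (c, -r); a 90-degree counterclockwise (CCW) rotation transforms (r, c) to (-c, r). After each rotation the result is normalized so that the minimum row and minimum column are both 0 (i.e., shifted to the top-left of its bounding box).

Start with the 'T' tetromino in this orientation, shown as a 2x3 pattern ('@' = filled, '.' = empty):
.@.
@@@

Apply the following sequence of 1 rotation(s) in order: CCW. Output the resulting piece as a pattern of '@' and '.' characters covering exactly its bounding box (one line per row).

Answer: .@
@@
.@

Derivation:
Start:
.@.
@@@
After rotation 1 (CCW):
.@
@@
.@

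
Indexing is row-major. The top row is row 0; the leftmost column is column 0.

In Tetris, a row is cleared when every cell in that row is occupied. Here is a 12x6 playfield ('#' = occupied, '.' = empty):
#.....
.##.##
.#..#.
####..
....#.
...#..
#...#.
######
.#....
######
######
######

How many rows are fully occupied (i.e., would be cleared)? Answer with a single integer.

Check each row:
  row 0: 5 empty cells -> not full
  row 1: 2 empty cells -> not full
  row 2: 4 empty cells -> not full
  row 3: 2 empty cells -> not full
  row 4: 5 empty cells -> not full
  row 5: 5 empty cells -> not full
  row 6: 4 empty cells -> not full
  row 7: 0 empty cells -> FULL (clear)
  row 8: 5 empty cells -> not full
  row 9: 0 empty cells -> FULL (clear)
  row 10: 0 empty cells -> FULL (clear)
  row 11: 0 empty cells -> FULL (clear)
Total rows cleared: 4

Answer: 4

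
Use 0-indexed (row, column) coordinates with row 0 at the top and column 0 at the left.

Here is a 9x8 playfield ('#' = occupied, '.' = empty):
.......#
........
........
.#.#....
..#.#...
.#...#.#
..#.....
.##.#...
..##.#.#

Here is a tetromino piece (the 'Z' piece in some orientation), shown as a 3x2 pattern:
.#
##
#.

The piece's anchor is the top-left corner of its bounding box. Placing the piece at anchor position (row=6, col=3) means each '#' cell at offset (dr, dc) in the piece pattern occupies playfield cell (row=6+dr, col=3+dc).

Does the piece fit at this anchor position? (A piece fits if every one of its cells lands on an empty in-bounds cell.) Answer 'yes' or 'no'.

Check each piece cell at anchor (6, 3):
  offset (0,1) -> (6,4): empty -> OK
  offset (1,0) -> (7,3): empty -> OK
  offset (1,1) -> (7,4): occupied ('#') -> FAIL
  offset (2,0) -> (8,3): occupied ('#') -> FAIL
All cells valid: no

Answer: no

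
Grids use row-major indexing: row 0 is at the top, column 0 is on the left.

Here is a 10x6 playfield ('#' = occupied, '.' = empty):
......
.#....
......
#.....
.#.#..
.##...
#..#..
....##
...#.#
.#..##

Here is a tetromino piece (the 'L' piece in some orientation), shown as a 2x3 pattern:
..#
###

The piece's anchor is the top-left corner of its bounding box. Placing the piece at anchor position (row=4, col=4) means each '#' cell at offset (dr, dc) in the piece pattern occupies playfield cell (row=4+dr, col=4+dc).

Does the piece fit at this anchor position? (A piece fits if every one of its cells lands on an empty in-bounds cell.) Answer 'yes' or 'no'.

Check each piece cell at anchor (4, 4):
  offset (0,2) -> (4,6): out of bounds -> FAIL
  offset (1,0) -> (5,4): empty -> OK
  offset (1,1) -> (5,5): empty -> OK
  offset (1,2) -> (5,6): out of bounds -> FAIL
All cells valid: no

Answer: no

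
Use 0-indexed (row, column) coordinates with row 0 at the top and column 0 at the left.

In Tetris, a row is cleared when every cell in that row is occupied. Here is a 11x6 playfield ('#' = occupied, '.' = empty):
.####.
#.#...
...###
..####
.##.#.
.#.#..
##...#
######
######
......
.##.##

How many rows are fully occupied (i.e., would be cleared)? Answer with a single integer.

Answer: 2

Derivation:
Check each row:
  row 0: 2 empty cells -> not full
  row 1: 4 empty cells -> not full
  row 2: 3 empty cells -> not full
  row 3: 2 empty cells -> not full
  row 4: 3 empty cells -> not full
  row 5: 4 empty cells -> not full
  row 6: 3 empty cells -> not full
  row 7: 0 empty cells -> FULL (clear)
  row 8: 0 empty cells -> FULL (clear)
  row 9: 6 empty cells -> not full
  row 10: 2 empty cells -> not full
Total rows cleared: 2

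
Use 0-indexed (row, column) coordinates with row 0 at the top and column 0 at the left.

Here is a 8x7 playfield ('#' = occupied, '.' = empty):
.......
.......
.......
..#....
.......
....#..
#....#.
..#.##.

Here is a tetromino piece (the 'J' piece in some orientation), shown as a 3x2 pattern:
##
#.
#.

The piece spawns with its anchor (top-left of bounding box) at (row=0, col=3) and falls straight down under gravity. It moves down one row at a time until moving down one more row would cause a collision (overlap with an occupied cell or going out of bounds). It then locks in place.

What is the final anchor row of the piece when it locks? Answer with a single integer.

Answer: 4

Derivation:
Spawn at (row=0, col=3). Try each row:
  row 0: fits
  row 1: fits
  row 2: fits
  row 3: fits
  row 4: fits
  row 5: blocked -> lock at row 4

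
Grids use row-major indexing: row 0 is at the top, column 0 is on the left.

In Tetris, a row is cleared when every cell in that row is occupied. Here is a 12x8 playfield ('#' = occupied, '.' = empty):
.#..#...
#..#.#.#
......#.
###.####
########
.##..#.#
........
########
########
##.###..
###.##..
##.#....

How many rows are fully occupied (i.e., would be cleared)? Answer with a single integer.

Answer: 3

Derivation:
Check each row:
  row 0: 6 empty cells -> not full
  row 1: 4 empty cells -> not full
  row 2: 7 empty cells -> not full
  row 3: 1 empty cell -> not full
  row 4: 0 empty cells -> FULL (clear)
  row 5: 4 empty cells -> not full
  row 6: 8 empty cells -> not full
  row 7: 0 empty cells -> FULL (clear)
  row 8: 0 empty cells -> FULL (clear)
  row 9: 3 empty cells -> not full
  row 10: 3 empty cells -> not full
  row 11: 5 empty cells -> not full
Total rows cleared: 3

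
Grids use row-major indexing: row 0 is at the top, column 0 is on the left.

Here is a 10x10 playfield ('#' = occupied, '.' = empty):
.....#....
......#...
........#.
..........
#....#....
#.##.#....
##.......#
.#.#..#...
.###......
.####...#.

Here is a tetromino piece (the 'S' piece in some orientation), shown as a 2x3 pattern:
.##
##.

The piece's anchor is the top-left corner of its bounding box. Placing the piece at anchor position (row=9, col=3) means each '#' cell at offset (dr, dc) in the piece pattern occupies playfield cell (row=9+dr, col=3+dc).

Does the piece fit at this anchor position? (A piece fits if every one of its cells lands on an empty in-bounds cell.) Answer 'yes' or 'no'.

Answer: no

Derivation:
Check each piece cell at anchor (9, 3):
  offset (0,1) -> (9,4): occupied ('#') -> FAIL
  offset (0,2) -> (9,5): empty -> OK
  offset (1,0) -> (10,3): out of bounds -> FAIL
  offset (1,1) -> (10,4): out of bounds -> FAIL
All cells valid: no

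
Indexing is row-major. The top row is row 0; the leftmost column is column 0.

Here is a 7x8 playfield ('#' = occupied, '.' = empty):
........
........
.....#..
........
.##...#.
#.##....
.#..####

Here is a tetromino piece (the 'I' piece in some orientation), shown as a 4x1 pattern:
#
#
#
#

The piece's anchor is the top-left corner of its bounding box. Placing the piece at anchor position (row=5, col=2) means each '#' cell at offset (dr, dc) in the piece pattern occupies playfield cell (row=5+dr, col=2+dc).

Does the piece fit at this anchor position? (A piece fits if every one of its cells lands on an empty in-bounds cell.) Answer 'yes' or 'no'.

Answer: no

Derivation:
Check each piece cell at anchor (5, 2):
  offset (0,0) -> (5,2): occupied ('#') -> FAIL
  offset (1,0) -> (6,2): empty -> OK
  offset (2,0) -> (7,2): out of bounds -> FAIL
  offset (3,0) -> (8,2): out of bounds -> FAIL
All cells valid: no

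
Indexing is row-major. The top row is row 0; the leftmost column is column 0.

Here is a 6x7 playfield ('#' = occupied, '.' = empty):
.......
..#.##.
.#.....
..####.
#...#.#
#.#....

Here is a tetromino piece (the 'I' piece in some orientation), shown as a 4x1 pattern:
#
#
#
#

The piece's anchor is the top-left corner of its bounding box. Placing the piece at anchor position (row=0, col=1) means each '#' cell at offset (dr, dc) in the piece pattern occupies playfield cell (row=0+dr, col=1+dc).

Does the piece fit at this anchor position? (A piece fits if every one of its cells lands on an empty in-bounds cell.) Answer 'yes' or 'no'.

Answer: no

Derivation:
Check each piece cell at anchor (0, 1):
  offset (0,0) -> (0,1): empty -> OK
  offset (1,0) -> (1,1): empty -> OK
  offset (2,0) -> (2,1): occupied ('#') -> FAIL
  offset (3,0) -> (3,1): empty -> OK
All cells valid: no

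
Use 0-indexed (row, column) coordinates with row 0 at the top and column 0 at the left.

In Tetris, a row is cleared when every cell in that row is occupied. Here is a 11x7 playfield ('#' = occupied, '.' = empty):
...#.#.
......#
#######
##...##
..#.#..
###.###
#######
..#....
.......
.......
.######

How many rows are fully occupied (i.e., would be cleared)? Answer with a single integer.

Check each row:
  row 0: 5 empty cells -> not full
  row 1: 6 empty cells -> not full
  row 2: 0 empty cells -> FULL (clear)
  row 3: 3 empty cells -> not full
  row 4: 5 empty cells -> not full
  row 5: 1 empty cell -> not full
  row 6: 0 empty cells -> FULL (clear)
  row 7: 6 empty cells -> not full
  row 8: 7 empty cells -> not full
  row 9: 7 empty cells -> not full
  row 10: 1 empty cell -> not full
Total rows cleared: 2

Answer: 2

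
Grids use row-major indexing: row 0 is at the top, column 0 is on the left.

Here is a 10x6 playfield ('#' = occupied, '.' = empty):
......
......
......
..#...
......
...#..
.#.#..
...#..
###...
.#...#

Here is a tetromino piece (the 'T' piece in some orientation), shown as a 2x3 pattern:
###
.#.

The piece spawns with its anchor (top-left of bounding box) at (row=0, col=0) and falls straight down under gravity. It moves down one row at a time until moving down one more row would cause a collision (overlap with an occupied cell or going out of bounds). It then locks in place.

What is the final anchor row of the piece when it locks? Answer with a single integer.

Answer: 2

Derivation:
Spawn at (row=0, col=0). Try each row:
  row 0: fits
  row 1: fits
  row 2: fits
  row 3: blocked -> lock at row 2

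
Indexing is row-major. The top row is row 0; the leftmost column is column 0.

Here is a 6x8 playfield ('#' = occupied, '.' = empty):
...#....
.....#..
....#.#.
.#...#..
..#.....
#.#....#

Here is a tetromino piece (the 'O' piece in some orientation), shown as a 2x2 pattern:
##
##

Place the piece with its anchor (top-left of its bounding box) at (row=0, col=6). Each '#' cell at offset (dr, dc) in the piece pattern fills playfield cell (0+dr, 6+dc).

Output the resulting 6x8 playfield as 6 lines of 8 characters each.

Answer: ...#..##
.....###
....#.#.
.#...#..
..#.....
#.#....#

Derivation:
Fill (0+0,6+0) = (0,6)
Fill (0+0,6+1) = (0,7)
Fill (0+1,6+0) = (1,6)
Fill (0+1,6+1) = (1,7)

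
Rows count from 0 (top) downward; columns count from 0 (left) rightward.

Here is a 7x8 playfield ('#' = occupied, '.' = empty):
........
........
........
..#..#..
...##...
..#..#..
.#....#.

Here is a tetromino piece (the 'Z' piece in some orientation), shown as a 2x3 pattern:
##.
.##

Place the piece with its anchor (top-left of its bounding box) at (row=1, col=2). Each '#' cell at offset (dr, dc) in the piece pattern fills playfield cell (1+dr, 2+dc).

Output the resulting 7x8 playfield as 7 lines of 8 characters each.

Fill (1+0,2+0) = (1,2)
Fill (1+0,2+1) = (1,3)
Fill (1+1,2+1) = (2,3)
Fill (1+1,2+2) = (2,4)

Answer: ........
..##....
...##...
..#..#..
...##...
..#..#..
.#....#.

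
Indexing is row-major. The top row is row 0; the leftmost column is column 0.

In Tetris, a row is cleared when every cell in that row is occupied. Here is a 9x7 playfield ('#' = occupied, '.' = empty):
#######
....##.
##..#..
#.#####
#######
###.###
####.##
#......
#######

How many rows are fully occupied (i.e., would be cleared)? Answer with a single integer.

Answer: 3

Derivation:
Check each row:
  row 0: 0 empty cells -> FULL (clear)
  row 1: 5 empty cells -> not full
  row 2: 4 empty cells -> not full
  row 3: 1 empty cell -> not full
  row 4: 0 empty cells -> FULL (clear)
  row 5: 1 empty cell -> not full
  row 6: 1 empty cell -> not full
  row 7: 6 empty cells -> not full
  row 8: 0 empty cells -> FULL (clear)
Total rows cleared: 3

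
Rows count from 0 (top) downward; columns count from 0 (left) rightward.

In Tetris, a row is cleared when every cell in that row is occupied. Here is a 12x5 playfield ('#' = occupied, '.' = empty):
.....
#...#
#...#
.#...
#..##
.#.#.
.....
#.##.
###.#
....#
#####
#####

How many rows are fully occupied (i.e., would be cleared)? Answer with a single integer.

Check each row:
  row 0: 5 empty cells -> not full
  row 1: 3 empty cells -> not full
  row 2: 3 empty cells -> not full
  row 3: 4 empty cells -> not full
  row 4: 2 empty cells -> not full
  row 5: 3 empty cells -> not full
  row 6: 5 empty cells -> not full
  row 7: 2 empty cells -> not full
  row 8: 1 empty cell -> not full
  row 9: 4 empty cells -> not full
  row 10: 0 empty cells -> FULL (clear)
  row 11: 0 empty cells -> FULL (clear)
Total rows cleared: 2

Answer: 2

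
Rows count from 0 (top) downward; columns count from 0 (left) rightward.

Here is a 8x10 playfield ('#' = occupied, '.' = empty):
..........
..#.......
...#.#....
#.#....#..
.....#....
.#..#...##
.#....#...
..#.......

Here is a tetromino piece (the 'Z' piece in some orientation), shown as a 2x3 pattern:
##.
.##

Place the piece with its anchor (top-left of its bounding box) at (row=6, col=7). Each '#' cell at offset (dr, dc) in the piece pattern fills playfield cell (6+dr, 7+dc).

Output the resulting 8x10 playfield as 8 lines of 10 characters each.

Fill (6+0,7+0) = (6,7)
Fill (6+0,7+1) = (6,8)
Fill (6+1,7+1) = (7,8)
Fill (6+1,7+2) = (7,9)

Answer: ..........
..#.......
...#.#....
#.#....#..
.....#....
.#..#...##
.#....###.
..#.....##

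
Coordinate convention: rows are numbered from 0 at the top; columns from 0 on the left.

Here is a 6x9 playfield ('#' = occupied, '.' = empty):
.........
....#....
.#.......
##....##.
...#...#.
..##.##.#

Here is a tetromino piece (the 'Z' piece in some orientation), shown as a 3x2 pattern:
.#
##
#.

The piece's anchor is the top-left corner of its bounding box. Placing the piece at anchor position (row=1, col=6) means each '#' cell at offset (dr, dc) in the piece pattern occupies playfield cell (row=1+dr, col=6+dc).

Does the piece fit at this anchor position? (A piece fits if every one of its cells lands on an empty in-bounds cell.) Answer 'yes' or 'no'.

Answer: no

Derivation:
Check each piece cell at anchor (1, 6):
  offset (0,1) -> (1,7): empty -> OK
  offset (1,0) -> (2,6): empty -> OK
  offset (1,1) -> (2,7): empty -> OK
  offset (2,0) -> (3,6): occupied ('#') -> FAIL
All cells valid: no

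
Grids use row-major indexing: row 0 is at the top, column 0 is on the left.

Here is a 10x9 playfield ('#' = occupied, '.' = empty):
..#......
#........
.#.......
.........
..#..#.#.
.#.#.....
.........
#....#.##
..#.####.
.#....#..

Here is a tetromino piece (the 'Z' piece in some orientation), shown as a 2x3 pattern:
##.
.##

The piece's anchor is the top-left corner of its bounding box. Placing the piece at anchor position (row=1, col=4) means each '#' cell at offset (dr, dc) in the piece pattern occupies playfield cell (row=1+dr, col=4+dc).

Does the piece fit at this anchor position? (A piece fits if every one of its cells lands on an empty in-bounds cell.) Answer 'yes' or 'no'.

Check each piece cell at anchor (1, 4):
  offset (0,0) -> (1,4): empty -> OK
  offset (0,1) -> (1,5): empty -> OK
  offset (1,1) -> (2,5): empty -> OK
  offset (1,2) -> (2,6): empty -> OK
All cells valid: yes

Answer: yes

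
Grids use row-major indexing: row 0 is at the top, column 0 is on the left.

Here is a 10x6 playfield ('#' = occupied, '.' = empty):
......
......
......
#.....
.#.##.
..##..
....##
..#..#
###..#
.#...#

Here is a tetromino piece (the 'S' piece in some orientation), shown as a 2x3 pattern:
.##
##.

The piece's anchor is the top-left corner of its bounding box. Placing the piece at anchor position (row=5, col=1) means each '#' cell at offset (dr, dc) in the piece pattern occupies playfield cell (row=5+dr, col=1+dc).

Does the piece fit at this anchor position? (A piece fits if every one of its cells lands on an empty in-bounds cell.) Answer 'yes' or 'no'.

Check each piece cell at anchor (5, 1):
  offset (0,1) -> (5,2): occupied ('#') -> FAIL
  offset (0,2) -> (5,3): occupied ('#') -> FAIL
  offset (1,0) -> (6,1): empty -> OK
  offset (1,1) -> (6,2): empty -> OK
All cells valid: no

Answer: no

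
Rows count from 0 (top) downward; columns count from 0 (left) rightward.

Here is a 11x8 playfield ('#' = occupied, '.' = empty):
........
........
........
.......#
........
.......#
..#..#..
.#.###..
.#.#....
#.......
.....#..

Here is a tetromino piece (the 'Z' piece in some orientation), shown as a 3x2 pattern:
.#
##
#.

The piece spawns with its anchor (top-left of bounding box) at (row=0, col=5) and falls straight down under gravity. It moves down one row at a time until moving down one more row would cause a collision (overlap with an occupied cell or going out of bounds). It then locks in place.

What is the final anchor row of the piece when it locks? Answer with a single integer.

Spawn at (row=0, col=5). Try each row:
  row 0: fits
  row 1: fits
  row 2: fits
  row 3: fits
  row 4: blocked -> lock at row 3

Answer: 3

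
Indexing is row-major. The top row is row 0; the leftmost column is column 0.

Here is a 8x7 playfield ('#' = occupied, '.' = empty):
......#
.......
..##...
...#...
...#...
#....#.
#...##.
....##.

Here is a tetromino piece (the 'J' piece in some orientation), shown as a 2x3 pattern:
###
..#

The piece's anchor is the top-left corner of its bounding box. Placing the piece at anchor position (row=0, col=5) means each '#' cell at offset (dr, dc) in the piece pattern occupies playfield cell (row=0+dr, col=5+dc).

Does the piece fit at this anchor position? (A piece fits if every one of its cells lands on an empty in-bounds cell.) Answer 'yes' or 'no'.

Answer: no

Derivation:
Check each piece cell at anchor (0, 5):
  offset (0,0) -> (0,5): empty -> OK
  offset (0,1) -> (0,6): occupied ('#') -> FAIL
  offset (0,2) -> (0,7): out of bounds -> FAIL
  offset (1,2) -> (1,7): out of bounds -> FAIL
All cells valid: no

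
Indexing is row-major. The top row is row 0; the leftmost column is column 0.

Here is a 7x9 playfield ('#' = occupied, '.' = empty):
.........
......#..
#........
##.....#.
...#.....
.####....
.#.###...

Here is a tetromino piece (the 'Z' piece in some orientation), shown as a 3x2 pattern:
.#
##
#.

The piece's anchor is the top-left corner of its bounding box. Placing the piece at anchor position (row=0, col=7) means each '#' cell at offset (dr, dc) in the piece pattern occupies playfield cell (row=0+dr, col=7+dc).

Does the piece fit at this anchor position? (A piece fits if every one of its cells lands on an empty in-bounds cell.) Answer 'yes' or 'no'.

Check each piece cell at anchor (0, 7):
  offset (0,1) -> (0,8): empty -> OK
  offset (1,0) -> (1,7): empty -> OK
  offset (1,1) -> (1,8): empty -> OK
  offset (2,0) -> (2,7): empty -> OK
All cells valid: yes

Answer: yes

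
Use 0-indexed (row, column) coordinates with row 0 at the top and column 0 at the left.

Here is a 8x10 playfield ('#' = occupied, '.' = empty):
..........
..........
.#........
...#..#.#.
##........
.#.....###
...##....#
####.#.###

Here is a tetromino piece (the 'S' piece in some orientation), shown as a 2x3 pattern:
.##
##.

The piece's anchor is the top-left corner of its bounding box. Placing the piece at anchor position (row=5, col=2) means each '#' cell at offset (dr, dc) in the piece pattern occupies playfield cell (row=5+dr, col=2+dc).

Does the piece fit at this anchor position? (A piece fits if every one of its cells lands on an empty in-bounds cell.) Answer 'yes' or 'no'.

Answer: no

Derivation:
Check each piece cell at anchor (5, 2):
  offset (0,1) -> (5,3): empty -> OK
  offset (0,2) -> (5,4): empty -> OK
  offset (1,0) -> (6,2): empty -> OK
  offset (1,1) -> (6,3): occupied ('#') -> FAIL
All cells valid: no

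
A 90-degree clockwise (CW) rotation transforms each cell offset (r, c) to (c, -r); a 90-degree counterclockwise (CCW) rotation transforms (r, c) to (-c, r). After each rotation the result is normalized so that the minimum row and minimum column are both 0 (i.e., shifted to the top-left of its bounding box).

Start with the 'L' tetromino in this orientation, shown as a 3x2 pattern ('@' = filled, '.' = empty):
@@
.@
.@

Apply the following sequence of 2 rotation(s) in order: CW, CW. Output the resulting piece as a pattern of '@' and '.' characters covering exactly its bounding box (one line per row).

Answer: @.
@.
@@

Derivation:
Start:
@@
.@
.@
After rotation 1 (CW):
..@
@@@
After rotation 2 (CW):
@.
@.
@@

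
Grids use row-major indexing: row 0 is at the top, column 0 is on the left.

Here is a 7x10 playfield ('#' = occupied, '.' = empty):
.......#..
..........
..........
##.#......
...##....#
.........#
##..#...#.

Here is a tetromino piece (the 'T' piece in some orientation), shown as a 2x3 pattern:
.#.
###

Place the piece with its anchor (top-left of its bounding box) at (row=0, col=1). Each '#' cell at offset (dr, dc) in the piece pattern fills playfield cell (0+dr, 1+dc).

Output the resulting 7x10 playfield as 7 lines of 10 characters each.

Fill (0+0,1+1) = (0,2)
Fill (0+1,1+0) = (1,1)
Fill (0+1,1+1) = (1,2)
Fill (0+1,1+2) = (1,3)

Answer: ..#....#..
.###......
..........
##.#......
...##....#
.........#
##..#...#.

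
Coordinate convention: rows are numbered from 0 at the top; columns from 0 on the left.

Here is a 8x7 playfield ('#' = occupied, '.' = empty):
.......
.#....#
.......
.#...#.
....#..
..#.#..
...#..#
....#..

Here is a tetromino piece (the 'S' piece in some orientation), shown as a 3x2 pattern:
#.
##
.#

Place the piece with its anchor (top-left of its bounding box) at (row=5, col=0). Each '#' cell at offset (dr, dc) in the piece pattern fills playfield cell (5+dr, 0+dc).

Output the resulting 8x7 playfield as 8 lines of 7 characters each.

Answer: .......
.#....#
.......
.#...#.
....#..
#.#.#..
##.#..#
.#..#..

Derivation:
Fill (5+0,0+0) = (5,0)
Fill (5+1,0+0) = (6,0)
Fill (5+1,0+1) = (6,1)
Fill (5+2,0+1) = (7,1)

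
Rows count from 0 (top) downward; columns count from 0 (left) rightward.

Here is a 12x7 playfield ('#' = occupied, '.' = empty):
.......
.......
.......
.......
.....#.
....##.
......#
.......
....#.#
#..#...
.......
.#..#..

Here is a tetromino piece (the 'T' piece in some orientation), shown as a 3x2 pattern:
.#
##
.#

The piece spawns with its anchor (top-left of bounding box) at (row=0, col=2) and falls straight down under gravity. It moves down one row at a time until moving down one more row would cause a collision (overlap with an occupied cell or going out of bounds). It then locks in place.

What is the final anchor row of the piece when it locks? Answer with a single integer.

Answer: 6

Derivation:
Spawn at (row=0, col=2). Try each row:
  row 0: fits
  row 1: fits
  row 2: fits
  row 3: fits
  row 4: fits
  row 5: fits
  row 6: fits
  row 7: blocked -> lock at row 6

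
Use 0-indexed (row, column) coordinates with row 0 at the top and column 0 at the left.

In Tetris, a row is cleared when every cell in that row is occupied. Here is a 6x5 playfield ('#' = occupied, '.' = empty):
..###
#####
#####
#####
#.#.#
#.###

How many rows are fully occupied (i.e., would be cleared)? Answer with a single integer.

Answer: 3

Derivation:
Check each row:
  row 0: 2 empty cells -> not full
  row 1: 0 empty cells -> FULL (clear)
  row 2: 0 empty cells -> FULL (clear)
  row 3: 0 empty cells -> FULL (clear)
  row 4: 2 empty cells -> not full
  row 5: 1 empty cell -> not full
Total rows cleared: 3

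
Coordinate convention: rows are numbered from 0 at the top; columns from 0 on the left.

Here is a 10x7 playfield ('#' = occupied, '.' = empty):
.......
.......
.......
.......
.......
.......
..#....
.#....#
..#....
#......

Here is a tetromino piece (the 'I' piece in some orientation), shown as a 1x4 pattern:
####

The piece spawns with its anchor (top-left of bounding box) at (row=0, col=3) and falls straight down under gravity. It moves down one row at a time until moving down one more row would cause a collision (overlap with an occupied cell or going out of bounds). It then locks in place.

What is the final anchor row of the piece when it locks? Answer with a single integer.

Spawn at (row=0, col=3). Try each row:
  row 0: fits
  row 1: fits
  row 2: fits
  row 3: fits
  row 4: fits
  row 5: fits
  row 6: fits
  row 7: blocked -> lock at row 6

Answer: 6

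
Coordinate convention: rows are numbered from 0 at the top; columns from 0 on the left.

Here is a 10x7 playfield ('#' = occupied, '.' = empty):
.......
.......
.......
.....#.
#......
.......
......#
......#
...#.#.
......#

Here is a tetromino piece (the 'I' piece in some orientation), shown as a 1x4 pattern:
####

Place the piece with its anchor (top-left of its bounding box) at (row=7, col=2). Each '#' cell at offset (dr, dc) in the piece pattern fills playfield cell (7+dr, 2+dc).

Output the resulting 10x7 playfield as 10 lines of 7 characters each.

Fill (7+0,2+0) = (7,2)
Fill (7+0,2+1) = (7,3)
Fill (7+0,2+2) = (7,4)
Fill (7+0,2+3) = (7,5)

Answer: .......
.......
.......
.....#.
#......
.......
......#
..#####
...#.#.
......#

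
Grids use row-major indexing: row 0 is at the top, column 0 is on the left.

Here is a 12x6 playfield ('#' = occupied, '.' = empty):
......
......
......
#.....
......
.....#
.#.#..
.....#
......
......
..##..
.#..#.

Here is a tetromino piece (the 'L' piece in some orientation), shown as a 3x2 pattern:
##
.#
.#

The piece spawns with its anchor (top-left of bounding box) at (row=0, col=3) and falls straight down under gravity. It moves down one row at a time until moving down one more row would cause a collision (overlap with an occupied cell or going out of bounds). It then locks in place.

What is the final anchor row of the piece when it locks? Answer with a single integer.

Answer: 5

Derivation:
Spawn at (row=0, col=3). Try each row:
  row 0: fits
  row 1: fits
  row 2: fits
  row 3: fits
  row 4: fits
  row 5: fits
  row 6: blocked -> lock at row 5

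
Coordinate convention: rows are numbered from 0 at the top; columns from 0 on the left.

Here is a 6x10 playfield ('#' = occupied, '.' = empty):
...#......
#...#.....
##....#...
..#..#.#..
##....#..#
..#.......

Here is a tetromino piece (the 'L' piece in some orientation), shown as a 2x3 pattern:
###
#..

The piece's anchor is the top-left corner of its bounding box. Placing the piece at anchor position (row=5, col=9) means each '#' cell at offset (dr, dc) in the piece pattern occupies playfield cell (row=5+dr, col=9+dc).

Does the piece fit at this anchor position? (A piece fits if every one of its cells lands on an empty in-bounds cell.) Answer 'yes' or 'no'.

Answer: no

Derivation:
Check each piece cell at anchor (5, 9):
  offset (0,0) -> (5,9): empty -> OK
  offset (0,1) -> (5,10): out of bounds -> FAIL
  offset (0,2) -> (5,11): out of bounds -> FAIL
  offset (1,0) -> (6,9): out of bounds -> FAIL
All cells valid: no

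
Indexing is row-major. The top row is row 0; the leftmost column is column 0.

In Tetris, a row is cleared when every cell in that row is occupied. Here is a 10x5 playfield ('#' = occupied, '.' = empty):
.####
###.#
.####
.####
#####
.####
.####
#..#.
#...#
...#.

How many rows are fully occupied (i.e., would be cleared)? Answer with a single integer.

Check each row:
  row 0: 1 empty cell -> not full
  row 1: 1 empty cell -> not full
  row 2: 1 empty cell -> not full
  row 3: 1 empty cell -> not full
  row 4: 0 empty cells -> FULL (clear)
  row 5: 1 empty cell -> not full
  row 6: 1 empty cell -> not full
  row 7: 3 empty cells -> not full
  row 8: 3 empty cells -> not full
  row 9: 4 empty cells -> not full
Total rows cleared: 1

Answer: 1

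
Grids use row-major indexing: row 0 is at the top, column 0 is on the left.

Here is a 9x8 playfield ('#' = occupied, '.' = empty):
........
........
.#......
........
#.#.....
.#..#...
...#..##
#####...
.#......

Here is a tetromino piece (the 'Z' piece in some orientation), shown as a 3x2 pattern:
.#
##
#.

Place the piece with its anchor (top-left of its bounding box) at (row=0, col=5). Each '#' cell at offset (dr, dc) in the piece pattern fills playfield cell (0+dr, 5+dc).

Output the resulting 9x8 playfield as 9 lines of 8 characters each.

Answer: ......#.
.....##.
.#...#..
........
#.#.....
.#..#...
...#..##
#####...
.#......

Derivation:
Fill (0+0,5+1) = (0,6)
Fill (0+1,5+0) = (1,5)
Fill (0+1,5+1) = (1,6)
Fill (0+2,5+0) = (2,5)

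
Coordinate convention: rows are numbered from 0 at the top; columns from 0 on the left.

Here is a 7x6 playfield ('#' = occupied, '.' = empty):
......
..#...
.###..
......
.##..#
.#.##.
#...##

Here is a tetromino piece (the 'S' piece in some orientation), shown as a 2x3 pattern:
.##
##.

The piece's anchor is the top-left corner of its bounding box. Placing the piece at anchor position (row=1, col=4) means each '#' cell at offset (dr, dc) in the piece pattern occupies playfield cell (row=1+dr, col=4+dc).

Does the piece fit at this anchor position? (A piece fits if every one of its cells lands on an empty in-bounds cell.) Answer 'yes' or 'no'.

Answer: no

Derivation:
Check each piece cell at anchor (1, 4):
  offset (0,1) -> (1,5): empty -> OK
  offset (0,2) -> (1,6): out of bounds -> FAIL
  offset (1,0) -> (2,4): empty -> OK
  offset (1,1) -> (2,5): empty -> OK
All cells valid: no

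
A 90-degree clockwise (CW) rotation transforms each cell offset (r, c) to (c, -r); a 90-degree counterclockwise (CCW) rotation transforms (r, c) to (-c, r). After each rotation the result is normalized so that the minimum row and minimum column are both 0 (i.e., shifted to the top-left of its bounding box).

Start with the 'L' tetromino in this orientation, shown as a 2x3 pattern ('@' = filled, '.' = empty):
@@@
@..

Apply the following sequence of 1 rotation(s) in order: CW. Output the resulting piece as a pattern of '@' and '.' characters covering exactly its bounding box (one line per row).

Start:
@@@
@..
After rotation 1 (CW):
@@
.@
.@

Answer: @@
.@
.@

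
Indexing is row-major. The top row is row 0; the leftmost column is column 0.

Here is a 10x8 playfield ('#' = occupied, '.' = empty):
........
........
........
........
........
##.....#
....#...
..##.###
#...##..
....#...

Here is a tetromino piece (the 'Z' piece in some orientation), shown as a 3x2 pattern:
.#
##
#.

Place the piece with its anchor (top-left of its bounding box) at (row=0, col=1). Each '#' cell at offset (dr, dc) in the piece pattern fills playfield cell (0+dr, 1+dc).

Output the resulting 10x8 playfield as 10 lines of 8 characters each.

Answer: ..#.....
.##.....
.#......
........
........
##.....#
....#...
..##.###
#...##..
....#...

Derivation:
Fill (0+0,1+1) = (0,2)
Fill (0+1,1+0) = (1,1)
Fill (0+1,1+1) = (1,2)
Fill (0+2,1+0) = (2,1)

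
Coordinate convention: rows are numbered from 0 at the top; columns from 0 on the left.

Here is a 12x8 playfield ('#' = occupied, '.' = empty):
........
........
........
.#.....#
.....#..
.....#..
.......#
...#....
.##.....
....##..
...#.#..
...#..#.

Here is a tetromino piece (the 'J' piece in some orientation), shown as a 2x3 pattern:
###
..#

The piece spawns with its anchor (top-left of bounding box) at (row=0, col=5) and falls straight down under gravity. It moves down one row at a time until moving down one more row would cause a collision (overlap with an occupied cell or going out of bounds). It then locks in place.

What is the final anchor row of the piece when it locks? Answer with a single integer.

Spawn at (row=0, col=5). Try each row:
  row 0: fits
  row 1: fits
  row 2: blocked -> lock at row 1

Answer: 1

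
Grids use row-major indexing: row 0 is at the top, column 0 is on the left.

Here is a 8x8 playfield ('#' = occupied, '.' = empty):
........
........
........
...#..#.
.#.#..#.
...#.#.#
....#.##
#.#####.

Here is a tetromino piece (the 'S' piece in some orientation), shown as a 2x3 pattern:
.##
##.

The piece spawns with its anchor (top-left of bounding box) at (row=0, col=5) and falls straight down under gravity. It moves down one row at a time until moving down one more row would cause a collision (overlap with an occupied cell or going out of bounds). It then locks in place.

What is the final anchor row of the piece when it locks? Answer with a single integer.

Spawn at (row=0, col=5). Try each row:
  row 0: fits
  row 1: fits
  row 2: blocked -> lock at row 1

Answer: 1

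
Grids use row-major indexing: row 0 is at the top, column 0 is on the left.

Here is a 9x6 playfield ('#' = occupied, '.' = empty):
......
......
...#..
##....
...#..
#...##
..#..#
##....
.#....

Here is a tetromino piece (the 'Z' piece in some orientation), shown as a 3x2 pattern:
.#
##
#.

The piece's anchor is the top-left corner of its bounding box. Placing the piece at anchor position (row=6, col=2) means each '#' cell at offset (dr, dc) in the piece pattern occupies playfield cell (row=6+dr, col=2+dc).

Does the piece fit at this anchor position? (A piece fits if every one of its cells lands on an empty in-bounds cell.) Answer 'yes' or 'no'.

Check each piece cell at anchor (6, 2):
  offset (0,1) -> (6,3): empty -> OK
  offset (1,0) -> (7,2): empty -> OK
  offset (1,1) -> (7,3): empty -> OK
  offset (2,0) -> (8,2): empty -> OK
All cells valid: yes

Answer: yes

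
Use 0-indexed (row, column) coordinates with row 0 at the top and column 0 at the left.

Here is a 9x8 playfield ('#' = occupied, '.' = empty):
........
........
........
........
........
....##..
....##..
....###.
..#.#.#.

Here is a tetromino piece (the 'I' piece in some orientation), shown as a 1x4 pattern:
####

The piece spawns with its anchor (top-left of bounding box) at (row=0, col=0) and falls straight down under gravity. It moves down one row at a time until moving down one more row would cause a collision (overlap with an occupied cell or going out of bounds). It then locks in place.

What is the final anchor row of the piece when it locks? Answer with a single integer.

Answer: 7

Derivation:
Spawn at (row=0, col=0). Try each row:
  row 0: fits
  row 1: fits
  row 2: fits
  row 3: fits
  row 4: fits
  row 5: fits
  row 6: fits
  row 7: fits
  row 8: blocked -> lock at row 7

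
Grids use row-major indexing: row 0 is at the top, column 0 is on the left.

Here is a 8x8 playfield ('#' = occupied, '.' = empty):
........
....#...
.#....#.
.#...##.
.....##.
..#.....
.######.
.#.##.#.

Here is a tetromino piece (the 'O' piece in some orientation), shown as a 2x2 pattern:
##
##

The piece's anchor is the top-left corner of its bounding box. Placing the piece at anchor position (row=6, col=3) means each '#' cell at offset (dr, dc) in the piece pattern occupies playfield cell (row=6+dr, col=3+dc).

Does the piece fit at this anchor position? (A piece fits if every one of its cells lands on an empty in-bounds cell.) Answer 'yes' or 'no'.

Answer: no

Derivation:
Check each piece cell at anchor (6, 3):
  offset (0,0) -> (6,3): occupied ('#') -> FAIL
  offset (0,1) -> (6,4): occupied ('#') -> FAIL
  offset (1,0) -> (7,3): occupied ('#') -> FAIL
  offset (1,1) -> (7,4): occupied ('#') -> FAIL
All cells valid: no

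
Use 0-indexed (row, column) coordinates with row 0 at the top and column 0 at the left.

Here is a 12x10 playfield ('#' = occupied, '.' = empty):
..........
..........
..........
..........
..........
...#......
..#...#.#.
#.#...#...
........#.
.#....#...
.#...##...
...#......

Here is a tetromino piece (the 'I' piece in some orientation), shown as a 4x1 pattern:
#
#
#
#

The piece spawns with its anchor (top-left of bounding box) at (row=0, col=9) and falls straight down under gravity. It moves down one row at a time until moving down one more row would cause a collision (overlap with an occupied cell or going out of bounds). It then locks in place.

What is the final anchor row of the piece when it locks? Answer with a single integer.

Answer: 8

Derivation:
Spawn at (row=0, col=9). Try each row:
  row 0: fits
  row 1: fits
  row 2: fits
  row 3: fits
  row 4: fits
  row 5: fits
  row 6: fits
  row 7: fits
  row 8: fits
  row 9: blocked -> lock at row 8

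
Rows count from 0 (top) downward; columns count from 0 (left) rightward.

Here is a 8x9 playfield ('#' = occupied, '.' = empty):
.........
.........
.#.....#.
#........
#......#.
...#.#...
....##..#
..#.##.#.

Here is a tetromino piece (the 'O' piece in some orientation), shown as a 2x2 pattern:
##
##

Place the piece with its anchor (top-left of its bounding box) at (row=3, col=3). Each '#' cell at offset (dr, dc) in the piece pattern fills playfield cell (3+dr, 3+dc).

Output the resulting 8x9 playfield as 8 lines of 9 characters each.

Answer: .........
.........
.#.....#.
#..##....
#..##..#.
...#.#...
....##..#
..#.##.#.

Derivation:
Fill (3+0,3+0) = (3,3)
Fill (3+0,3+1) = (3,4)
Fill (3+1,3+0) = (4,3)
Fill (3+1,3+1) = (4,4)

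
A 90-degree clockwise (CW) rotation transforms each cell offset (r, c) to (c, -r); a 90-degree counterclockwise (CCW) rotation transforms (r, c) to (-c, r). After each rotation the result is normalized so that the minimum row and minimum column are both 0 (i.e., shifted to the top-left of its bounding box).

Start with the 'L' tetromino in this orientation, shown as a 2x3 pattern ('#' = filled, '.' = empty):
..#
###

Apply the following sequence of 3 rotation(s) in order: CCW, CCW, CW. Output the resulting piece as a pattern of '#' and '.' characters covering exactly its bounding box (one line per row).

Start:
..#
###
After rotation 1 (CCW):
##
.#
.#
After rotation 2 (CCW):
###
#..
After rotation 3 (CW):
##
.#
.#

Answer: ##
.#
.#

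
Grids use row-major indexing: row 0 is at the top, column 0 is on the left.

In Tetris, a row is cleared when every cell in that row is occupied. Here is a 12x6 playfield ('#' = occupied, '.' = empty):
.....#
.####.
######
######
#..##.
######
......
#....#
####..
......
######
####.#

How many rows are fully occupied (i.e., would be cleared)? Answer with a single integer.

Answer: 4

Derivation:
Check each row:
  row 0: 5 empty cells -> not full
  row 1: 2 empty cells -> not full
  row 2: 0 empty cells -> FULL (clear)
  row 3: 0 empty cells -> FULL (clear)
  row 4: 3 empty cells -> not full
  row 5: 0 empty cells -> FULL (clear)
  row 6: 6 empty cells -> not full
  row 7: 4 empty cells -> not full
  row 8: 2 empty cells -> not full
  row 9: 6 empty cells -> not full
  row 10: 0 empty cells -> FULL (clear)
  row 11: 1 empty cell -> not full
Total rows cleared: 4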